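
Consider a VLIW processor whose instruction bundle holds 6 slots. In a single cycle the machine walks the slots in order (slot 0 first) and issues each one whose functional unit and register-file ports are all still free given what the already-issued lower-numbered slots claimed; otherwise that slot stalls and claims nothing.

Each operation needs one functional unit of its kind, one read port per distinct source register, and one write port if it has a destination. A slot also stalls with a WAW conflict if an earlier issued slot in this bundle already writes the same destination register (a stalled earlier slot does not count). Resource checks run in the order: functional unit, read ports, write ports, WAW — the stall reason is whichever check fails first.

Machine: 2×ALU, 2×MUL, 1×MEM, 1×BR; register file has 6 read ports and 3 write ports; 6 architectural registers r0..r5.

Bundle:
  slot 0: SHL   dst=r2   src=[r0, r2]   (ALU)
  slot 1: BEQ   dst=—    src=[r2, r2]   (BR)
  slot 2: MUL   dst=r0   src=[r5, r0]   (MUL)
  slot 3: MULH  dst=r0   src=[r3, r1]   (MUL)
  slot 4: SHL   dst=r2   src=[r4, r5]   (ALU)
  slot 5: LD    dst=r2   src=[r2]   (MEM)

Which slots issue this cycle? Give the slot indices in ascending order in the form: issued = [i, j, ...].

issued = [0, 1, 2]

[0] ALU needs rd=2 wr=1: ok; after: ALU=1 MUL=2 MEM=1 BR=1, R=4, W=2
[1] BR needs rd=1 wr=0: ok; after: ALU=1 MUL=2 MEM=1 BR=0, R=3, W=2
[2] MUL needs rd=2 wr=1: ok; after: ALU=1 MUL=1 MEM=1 BR=0, R=1, W=1
[3] MUL needs rd=2 wr=1: RD_PORT; after: ALU=1 MUL=1 MEM=1 BR=0, R=1, W=1
[4] ALU needs rd=2 wr=1: RD_PORT; after: ALU=1 MUL=1 MEM=1 BR=0, R=1, W=1
[5] MEM needs rd=1 wr=1: WAW; after: ALU=1 MUL=1 MEM=1 BR=0, R=1, W=1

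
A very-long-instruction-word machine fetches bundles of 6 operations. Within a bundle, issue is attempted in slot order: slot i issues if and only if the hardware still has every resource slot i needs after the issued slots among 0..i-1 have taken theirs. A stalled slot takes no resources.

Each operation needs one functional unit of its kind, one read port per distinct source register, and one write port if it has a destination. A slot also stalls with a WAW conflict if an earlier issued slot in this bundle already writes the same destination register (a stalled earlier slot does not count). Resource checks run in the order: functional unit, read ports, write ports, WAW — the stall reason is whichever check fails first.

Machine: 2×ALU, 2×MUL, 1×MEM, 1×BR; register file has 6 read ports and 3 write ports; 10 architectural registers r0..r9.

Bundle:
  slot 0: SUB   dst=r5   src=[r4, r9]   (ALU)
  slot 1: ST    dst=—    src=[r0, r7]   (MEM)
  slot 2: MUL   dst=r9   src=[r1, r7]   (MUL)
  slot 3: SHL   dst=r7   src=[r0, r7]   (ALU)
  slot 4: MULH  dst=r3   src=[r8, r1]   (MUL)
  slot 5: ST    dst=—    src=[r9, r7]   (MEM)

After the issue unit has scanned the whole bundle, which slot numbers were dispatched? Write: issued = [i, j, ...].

(0) want 1×ALU +2rd +1wr — yes → AL1|MU2|ME1|BR1|rd4|wr2
(1) want 1×MEM +2rd +0wr — yes → AL1|MU2|ME0|BR1|rd2|wr2
(2) want 1×MUL +2rd +1wr — yes → AL1|MU1|ME0|BR1|rd0|wr1
(3) want 1×ALU +2rd +1wr — RD_PORT → AL1|MU1|ME0|BR1|rd0|wr1
(4) want 1×MUL +2rd +1wr — RD_PORT → AL1|MU1|ME0|BR1|rd0|wr1
(5) want 1×MEM +2rd +0wr — FU → AL1|MU1|ME0|BR1|rd0|wr1

issued = [0, 1, 2]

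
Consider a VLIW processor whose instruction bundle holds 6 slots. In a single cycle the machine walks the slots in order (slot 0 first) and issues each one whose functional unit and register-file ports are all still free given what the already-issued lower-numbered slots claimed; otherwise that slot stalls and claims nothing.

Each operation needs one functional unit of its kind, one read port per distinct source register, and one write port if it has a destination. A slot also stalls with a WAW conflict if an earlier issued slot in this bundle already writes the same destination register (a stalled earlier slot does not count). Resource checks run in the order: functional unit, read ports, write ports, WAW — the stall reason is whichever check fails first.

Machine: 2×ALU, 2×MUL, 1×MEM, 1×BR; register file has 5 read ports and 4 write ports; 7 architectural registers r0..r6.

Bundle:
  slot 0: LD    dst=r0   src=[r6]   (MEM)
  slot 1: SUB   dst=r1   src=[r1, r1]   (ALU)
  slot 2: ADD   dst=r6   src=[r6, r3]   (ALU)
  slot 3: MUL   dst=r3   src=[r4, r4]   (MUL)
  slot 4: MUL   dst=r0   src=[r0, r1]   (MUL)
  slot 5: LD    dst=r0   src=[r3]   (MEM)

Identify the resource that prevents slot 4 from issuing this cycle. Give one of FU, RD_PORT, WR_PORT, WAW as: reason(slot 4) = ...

#0 MEM src=r6 dispatched  <A:2 Mu:2 Ld:0 B:1 rd:4 wr:3>
#1 ALU src=r1,r1 dispatched  <A:1 Mu:2 Ld:0 B:1 rd:3 wr:2>
#2 ALU src=r6,r3 dispatched  <A:0 Mu:2 Ld:0 B:1 rd:1 wr:1>
#3 MUL src=r4,r4 dispatched  <A:0 Mu:1 Ld:0 B:1 rd:0 wr:0>
#4 MUL src=r0,r1 held:RD_PORT  <A:0 Mu:1 Ld:0 B:1 rd:0 wr:0>
#5 MEM src=r3 held:FU  <A:0 Mu:1 Ld:0 B:1 rd:0 wr:0>

reason(slot 4) = RD_PORT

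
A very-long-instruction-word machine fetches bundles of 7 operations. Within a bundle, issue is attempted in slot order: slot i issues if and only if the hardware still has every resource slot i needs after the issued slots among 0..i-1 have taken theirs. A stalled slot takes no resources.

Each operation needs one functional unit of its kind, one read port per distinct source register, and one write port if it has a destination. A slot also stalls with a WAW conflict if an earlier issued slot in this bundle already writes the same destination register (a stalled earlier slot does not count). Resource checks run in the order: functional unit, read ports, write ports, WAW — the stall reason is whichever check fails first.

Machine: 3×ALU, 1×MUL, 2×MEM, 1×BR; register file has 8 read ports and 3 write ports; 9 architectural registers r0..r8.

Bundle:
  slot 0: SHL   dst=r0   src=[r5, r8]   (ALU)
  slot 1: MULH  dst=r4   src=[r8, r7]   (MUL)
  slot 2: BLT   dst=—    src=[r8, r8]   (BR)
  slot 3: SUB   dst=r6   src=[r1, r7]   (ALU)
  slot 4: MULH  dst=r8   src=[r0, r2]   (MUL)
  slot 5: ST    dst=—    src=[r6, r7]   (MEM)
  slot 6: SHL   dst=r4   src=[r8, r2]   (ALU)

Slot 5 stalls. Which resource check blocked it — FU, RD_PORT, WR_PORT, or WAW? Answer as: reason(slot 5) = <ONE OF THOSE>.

reason(slot 5) = RD_PORT

#0 ALU src=r5,r8 dispatched  <A:2 Mu:1 Ld:2 B:1 rd:6 wr:2>
#1 MUL src=r8,r7 dispatched  <A:2 Mu:0 Ld:2 B:1 rd:4 wr:1>
#2 BR src=r8,r8 dispatched  <A:2 Mu:0 Ld:2 B:0 rd:3 wr:1>
#3 ALU src=r1,r7 dispatched  <A:1 Mu:0 Ld:2 B:0 rd:1 wr:0>
#4 MUL src=r0,r2 held:FU  <A:1 Mu:0 Ld:2 B:0 rd:1 wr:0>
#5 MEM src=r6,r7 held:RD_PORT  <A:1 Mu:0 Ld:2 B:0 rd:1 wr:0>
#6 ALU src=r8,r2 held:RD_PORT  <A:1 Mu:0 Ld:2 B:0 rd:1 wr:0>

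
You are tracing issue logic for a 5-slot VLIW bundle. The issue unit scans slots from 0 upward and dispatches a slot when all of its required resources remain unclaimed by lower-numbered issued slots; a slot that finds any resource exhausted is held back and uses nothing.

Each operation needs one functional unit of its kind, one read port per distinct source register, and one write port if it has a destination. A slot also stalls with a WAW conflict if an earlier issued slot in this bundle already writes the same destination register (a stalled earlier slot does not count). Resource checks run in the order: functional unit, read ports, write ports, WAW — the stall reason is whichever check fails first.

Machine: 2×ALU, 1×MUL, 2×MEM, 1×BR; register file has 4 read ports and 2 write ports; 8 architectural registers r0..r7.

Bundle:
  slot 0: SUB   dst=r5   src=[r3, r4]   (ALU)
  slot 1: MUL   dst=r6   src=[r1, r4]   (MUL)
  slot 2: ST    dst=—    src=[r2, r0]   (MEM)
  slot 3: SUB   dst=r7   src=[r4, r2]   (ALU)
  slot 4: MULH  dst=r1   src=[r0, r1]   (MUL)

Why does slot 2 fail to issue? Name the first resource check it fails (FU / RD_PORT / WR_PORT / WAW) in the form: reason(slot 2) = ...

[0] ALU needs rd=2 wr=1: ok; after: ALU=1 MUL=1 MEM=2 BR=1, R=2, W=1
[1] MUL needs rd=2 wr=1: ok; after: ALU=1 MUL=0 MEM=2 BR=1, R=0, W=0
[2] MEM needs rd=2 wr=0: RD_PORT; after: ALU=1 MUL=0 MEM=2 BR=1, R=0, W=0
[3] ALU needs rd=2 wr=1: RD_PORT; after: ALU=1 MUL=0 MEM=2 BR=1, R=0, W=0
[4] MUL needs rd=2 wr=1: FU; after: ALU=1 MUL=0 MEM=2 BR=1, R=0, W=0

reason(slot 2) = RD_PORT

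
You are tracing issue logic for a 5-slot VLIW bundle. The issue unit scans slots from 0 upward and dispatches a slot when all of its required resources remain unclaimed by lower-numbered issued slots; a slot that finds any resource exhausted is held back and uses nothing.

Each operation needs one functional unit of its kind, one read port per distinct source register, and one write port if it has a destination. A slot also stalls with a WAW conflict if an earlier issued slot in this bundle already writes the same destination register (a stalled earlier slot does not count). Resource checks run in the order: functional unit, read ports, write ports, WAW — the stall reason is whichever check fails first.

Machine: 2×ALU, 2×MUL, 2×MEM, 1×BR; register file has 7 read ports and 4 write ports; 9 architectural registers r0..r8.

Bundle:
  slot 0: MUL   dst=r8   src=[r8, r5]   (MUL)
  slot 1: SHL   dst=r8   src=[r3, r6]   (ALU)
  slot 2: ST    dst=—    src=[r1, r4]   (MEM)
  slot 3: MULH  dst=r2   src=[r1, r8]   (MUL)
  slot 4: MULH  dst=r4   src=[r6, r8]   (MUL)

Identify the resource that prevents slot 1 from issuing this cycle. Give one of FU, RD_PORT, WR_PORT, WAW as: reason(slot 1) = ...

reason(slot 1) = WAW

#0 MUL src=r8,r5 dispatched  <A:2 Mu:1 Ld:2 B:1 rd:5 wr:3>
#1 ALU src=r3,r6 held:WAW  <A:2 Mu:1 Ld:2 B:1 rd:5 wr:3>
#2 MEM src=r1,r4 dispatched  <A:2 Mu:1 Ld:1 B:1 rd:3 wr:3>
#3 MUL src=r1,r8 dispatched  <A:2 Mu:0 Ld:1 B:1 rd:1 wr:2>
#4 MUL src=r6,r8 held:FU  <A:2 Mu:0 Ld:1 B:1 rd:1 wr:2>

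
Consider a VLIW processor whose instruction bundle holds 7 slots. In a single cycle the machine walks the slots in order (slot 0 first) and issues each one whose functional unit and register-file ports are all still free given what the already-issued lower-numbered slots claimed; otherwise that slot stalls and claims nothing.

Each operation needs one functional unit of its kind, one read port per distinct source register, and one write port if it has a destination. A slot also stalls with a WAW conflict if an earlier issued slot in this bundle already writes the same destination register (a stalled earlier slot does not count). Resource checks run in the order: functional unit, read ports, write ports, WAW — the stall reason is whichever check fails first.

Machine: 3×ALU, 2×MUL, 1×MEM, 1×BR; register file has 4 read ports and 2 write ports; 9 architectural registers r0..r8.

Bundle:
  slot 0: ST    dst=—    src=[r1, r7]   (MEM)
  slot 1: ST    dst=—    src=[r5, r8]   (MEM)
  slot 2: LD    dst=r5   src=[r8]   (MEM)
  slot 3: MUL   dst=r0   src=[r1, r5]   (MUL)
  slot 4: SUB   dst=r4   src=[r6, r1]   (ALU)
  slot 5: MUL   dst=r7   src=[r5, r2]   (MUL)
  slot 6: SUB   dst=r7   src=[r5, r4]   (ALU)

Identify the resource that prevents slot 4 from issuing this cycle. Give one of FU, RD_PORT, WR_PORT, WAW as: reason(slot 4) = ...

reason(slot 4) = RD_PORT

(0) want 1×MEM +2rd +0wr — yes → AL3|MU2|ME0|BR1|rd2|wr2
(1) want 1×MEM +2rd +0wr — FU → AL3|MU2|ME0|BR1|rd2|wr2
(2) want 1×MEM +1rd +1wr — FU → AL3|MU2|ME0|BR1|rd2|wr2
(3) want 1×MUL +2rd +1wr — yes → AL3|MU1|ME0|BR1|rd0|wr1
(4) want 1×ALU +2rd +1wr — RD_PORT → AL3|MU1|ME0|BR1|rd0|wr1
(5) want 1×MUL +2rd +1wr — RD_PORT → AL3|MU1|ME0|BR1|rd0|wr1
(6) want 1×ALU +2rd +1wr — RD_PORT → AL3|MU1|ME0|BR1|rd0|wr1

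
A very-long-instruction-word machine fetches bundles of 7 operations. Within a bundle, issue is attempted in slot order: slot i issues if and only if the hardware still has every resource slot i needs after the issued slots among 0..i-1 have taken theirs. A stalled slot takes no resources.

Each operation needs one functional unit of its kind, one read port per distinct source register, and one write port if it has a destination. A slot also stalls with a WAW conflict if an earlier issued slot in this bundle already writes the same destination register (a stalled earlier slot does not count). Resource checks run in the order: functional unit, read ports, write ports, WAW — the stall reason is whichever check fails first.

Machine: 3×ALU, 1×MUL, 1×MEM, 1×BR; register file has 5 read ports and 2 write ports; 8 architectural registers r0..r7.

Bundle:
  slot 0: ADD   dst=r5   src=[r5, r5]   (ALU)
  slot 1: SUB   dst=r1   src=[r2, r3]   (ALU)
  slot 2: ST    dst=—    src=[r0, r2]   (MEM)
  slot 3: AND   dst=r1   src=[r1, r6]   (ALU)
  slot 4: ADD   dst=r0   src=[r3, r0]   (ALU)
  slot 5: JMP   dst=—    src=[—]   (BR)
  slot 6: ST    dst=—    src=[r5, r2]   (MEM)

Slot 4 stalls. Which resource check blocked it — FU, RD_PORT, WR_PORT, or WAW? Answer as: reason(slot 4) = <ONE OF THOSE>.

slot 0 (ALU): ISSUE — free A2,Mu1,Ld1,B1 rp4 wp1
slot 1 (ALU): ISSUE — free A1,Mu1,Ld1,B1 rp2 wp0
slot 2 (MEM): ISSUE — free A1,Mu1,Ld0,B1 rp0 wp0
slot 3 (ALU): stall RD_PORT — free A1,Mu1,Ld0,B1 rp0 wp0
slot 4 (ALU): stall RD_PORT — free A1,Mu1,Ld0,B1 rp0 wp0
slot 5 (BR): ISSUE — free A1,Mu1,Ld0,B0 rp0 wp0
slot 6 (MEM): stall FU — free A1,Mu1,Ld0,B0 rp0 wp0

reason(slot 4) = RD_PORT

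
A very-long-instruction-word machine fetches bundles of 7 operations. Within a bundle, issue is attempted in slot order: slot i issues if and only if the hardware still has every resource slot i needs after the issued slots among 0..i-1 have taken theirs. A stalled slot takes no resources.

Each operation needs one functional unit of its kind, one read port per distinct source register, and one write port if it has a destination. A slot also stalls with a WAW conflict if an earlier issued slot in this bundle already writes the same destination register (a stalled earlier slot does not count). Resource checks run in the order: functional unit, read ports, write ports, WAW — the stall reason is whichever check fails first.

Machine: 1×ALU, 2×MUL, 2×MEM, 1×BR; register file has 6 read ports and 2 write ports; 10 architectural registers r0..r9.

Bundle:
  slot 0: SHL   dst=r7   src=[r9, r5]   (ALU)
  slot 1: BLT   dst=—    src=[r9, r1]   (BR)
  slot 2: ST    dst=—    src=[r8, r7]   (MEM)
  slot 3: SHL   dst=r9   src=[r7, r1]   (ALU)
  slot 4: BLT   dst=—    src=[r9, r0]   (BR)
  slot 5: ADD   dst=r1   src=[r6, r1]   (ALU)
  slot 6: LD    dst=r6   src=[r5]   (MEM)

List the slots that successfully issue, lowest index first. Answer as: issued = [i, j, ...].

issued = [0, 1, 2]

[0] ALU needs rd=2 wr=1: ok; after: ALU=0 MUL=2 MEM=2 BR=1, R=4, W=1
[1] BR needs rd=2 wr=0: ok; after: ALU=0 MUL=2 MEM=2 BR=0, R=2, W=1
[2] MEM needs rd=2 wr=0: ok; after: ALU=0 MUL=2 MEM=1 BR=0, R=0, W=1
[3] ALU needs rd=2 wr=1: FU; after: ALU=0 MUL=2 MEM=1 BR=0, R=0, W=1
[4] BR needs rd=2 wr=0: FU; after: ALU=0 MUL=2 MEM=1 BR=0, R=0, W=1
[5] ALU needs rd=2 wr=1: FU; after: ALU=0 MUL=2 MEM=1 BR=0, R=0, W=1
[6] MEM needs rd=1 wr=1: RD_PORT; after: ALU=0 MUL=2 MEM=1 BR=0, R=0, W=1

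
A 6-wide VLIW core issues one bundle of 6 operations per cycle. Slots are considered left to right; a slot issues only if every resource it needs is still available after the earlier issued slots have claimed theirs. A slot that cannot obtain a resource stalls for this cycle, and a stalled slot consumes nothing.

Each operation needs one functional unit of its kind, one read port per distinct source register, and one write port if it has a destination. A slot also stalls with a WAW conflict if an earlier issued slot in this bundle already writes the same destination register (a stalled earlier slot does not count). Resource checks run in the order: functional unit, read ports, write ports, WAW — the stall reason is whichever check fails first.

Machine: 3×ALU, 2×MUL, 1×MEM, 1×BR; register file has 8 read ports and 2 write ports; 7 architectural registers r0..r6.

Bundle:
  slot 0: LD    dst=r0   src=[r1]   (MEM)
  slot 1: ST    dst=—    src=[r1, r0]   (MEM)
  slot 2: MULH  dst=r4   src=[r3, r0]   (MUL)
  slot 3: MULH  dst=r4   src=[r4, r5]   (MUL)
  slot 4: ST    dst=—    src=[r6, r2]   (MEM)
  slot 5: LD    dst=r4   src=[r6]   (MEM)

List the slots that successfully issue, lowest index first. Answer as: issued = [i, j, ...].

  0. MEM→r0 ⇒ go  {3A/2Mu/0Ld/1B | 7r 1w}
  1. MEM ⇒ no(FU)  {3A/2Mu/0Ld/1B | 7r 1w}
  2. MUL→r4 ⇒ go  {3A/1Mu/0Ld/1B | 5r 0w}
  3. MUL→r4 ⇒ no(WR_PORT)  {3A/1Mu/0Ld/1B | 5r 0w}
  4. MEM ⇒ no(FU)  {3A/1Mu/0Ld/1B | 5r 0w}
  5. MEM→r4 ⇒ no(FU)  {3A/1Mu/0Ld/1B | 5r 0w}

issued = [0, 2]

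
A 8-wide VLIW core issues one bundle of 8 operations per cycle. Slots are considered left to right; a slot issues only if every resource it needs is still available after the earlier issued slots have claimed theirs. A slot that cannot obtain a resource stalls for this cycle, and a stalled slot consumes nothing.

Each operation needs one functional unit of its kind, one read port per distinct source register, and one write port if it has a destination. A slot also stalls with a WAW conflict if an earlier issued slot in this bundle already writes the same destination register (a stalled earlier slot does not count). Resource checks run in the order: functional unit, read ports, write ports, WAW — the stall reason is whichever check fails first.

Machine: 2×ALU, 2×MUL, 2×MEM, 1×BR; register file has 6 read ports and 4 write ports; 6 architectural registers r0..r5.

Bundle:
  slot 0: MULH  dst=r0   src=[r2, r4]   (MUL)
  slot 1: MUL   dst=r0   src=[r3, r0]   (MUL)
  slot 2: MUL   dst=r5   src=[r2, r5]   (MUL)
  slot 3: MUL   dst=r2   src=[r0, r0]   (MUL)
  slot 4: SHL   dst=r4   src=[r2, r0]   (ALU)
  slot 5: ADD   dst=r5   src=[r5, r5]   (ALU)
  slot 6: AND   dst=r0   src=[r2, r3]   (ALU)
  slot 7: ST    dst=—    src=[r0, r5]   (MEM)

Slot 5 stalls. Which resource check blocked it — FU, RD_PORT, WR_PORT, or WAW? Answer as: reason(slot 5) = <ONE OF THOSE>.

  0. MUL→r0 ⇒ go  {2A/1Mu/2Ld/1B | 4r 3w}
  1. MUL→r0 ⇒ no(WAW)  {2A/1Mu/2Ld/1B | 4r 3w}
  2. MUL→r5 ⇒ go  {2A/0Mu/2Ld/1B | 2r 2w}
  3. MUL→r2 ⇒ no(FU)  {2A/0Mu/2Ld/1B | 2r 2w}
  4. ALU→r4 ⇒ go  {1A/0Mu/2Ld/1B | 0r 1w}
  5. ALU→r5 ⇒ no(RD_PORT)  {1A/0Mu/2Ld/1B | 0r 1w}
  6. ALU→r0 ⇒ no(RD_PORT)  {1A/0Mu/2Ld/1B | 0r 1w}
  7. MEM ⇒ no(RD_PORT)  {1A/0Mu/2Ld/1B | 0r 1w}

reason(slot 5) = RD_PORT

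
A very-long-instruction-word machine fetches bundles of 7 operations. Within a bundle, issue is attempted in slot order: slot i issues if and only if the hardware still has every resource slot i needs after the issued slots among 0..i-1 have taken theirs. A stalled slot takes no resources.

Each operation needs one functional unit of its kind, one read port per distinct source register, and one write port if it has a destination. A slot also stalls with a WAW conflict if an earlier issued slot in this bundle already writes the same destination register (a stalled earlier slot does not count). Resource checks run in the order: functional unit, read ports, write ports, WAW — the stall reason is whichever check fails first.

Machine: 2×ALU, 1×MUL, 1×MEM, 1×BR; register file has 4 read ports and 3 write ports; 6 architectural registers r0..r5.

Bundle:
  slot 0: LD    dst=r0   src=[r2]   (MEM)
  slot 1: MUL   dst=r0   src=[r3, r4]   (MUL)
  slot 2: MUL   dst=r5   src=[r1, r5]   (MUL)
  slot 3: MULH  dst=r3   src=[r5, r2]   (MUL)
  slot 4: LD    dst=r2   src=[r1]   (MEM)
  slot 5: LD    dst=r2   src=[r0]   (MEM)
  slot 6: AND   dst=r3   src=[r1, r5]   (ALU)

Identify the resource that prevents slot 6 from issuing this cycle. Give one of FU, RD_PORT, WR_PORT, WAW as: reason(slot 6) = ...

reason(slot 6) = RD_PORT

(0) want 1×MEM +1rd +1wr — yes → AL2|MU1|ME0|BR1|rd3|wr2
(1) want 1×MUL +2rd +1wr — WAW → AL2|MU1|ME0|BR1|rd3|wr2
(2) want 1×MUL +2rd +1wr — yes → AL2|MU0|ME0|BR1|rd1|wr1
(3) want 1×MUL +2rd +1wr — FU → AL2|MU0|ME0|BR1|rd1|wr1
(4) want 1×MEM +1rd +1wr — FU → AL2|MU0|ME0|BR1|rd1|wr1
(5) want 1×MEM +1rd +1wr — FU → AL2|MU0|ME0|BR1|rd1|wr1
(6) want 1×ALU +2rd +1wr — RD_PORT → AL2|MU0|ME0|BR1|rd1|wr1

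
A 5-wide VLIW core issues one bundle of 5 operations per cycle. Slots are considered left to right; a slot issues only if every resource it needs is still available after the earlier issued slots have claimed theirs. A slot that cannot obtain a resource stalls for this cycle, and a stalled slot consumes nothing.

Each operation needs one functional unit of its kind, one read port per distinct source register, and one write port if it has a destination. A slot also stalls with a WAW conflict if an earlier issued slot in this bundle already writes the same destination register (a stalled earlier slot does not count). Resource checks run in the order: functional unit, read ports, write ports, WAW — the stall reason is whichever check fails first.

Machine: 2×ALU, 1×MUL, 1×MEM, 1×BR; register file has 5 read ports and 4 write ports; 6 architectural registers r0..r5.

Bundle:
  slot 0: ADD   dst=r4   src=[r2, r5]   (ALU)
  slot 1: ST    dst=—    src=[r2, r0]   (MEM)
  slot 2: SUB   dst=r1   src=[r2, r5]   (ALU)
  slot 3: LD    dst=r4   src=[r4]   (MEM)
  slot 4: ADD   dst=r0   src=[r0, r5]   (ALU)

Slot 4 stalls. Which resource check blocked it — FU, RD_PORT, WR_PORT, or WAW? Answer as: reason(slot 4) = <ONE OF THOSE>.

[0] ALU needs rd=2 wr=1: ok; after: ALU=1 MUL=1 MEM=1 BR=1, R=3, W=3
[1] MEM needs rd=2 wr=0: ok; after: ALU=1 MUL=1 MEM=0 BR=1, R=1, W=3
[2] ALU needs rd=2 wr=1: RD_PORT; after: ALU=1 MUL=1 MEM=0 BR=1, R=1, W=3
[3] MEM needs rd=1 wr=1: FU; after: ALU=1 MUL=1 MEM=0 BR=1, R=1, W=3
[4] ALU needs rd=2 wr=1: RD_PORT; after: ALU=1 MUL=1 MEM=0 BR=1, R=1, W=3

reason(slot 4) = RD_PORT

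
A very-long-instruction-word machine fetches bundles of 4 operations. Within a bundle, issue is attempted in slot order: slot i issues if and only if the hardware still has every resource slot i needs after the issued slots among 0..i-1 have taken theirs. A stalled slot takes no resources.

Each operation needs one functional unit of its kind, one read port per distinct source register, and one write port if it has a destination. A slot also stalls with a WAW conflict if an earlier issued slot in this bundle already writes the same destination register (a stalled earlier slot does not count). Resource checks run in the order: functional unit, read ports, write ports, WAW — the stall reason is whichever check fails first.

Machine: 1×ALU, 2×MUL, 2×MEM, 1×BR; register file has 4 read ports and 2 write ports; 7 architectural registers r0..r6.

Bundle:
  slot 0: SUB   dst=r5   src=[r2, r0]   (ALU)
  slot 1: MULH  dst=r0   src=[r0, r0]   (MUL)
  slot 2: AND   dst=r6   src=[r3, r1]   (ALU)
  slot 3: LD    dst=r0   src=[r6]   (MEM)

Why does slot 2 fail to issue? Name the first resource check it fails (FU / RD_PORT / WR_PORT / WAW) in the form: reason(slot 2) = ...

reason(slot 2) = FU

#0 ALU src=r2,r0 dispatched  <A:0 Mu:2 Ld:2 B:1 rd:2 wr:1>
#1 MUL src=r0,r0 dispatched  <A:0 Mu:1 Ld:2 B:1 rd:1 wr:0>
#2 ALU src=r3,r1 held:FU  <A:0 Mu:1 Ld:2 B:1 rd:1 wr:0>
#3 MEM src=r6 held:WR_PORT  <A:0 Mu:1 Ld:2 B:1 rd:1 wr:0>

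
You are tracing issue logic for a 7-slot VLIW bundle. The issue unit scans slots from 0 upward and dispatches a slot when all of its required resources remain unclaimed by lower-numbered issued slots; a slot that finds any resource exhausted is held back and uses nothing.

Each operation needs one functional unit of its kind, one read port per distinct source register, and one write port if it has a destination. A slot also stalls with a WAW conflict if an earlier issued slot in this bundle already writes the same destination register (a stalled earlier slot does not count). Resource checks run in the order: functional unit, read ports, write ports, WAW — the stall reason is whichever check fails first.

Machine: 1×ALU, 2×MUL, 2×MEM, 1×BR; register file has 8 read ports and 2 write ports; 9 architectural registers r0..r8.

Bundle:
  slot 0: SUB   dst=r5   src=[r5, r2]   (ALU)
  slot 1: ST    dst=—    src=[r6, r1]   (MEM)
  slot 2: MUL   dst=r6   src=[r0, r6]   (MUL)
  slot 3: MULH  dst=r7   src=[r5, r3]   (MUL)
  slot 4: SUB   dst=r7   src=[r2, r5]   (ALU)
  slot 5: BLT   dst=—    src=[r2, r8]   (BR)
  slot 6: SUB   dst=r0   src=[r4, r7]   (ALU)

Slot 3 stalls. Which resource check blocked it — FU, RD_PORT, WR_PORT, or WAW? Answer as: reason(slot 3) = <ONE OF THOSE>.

slot 0 (ALU): ISSUE — free A0,Mu2,Ld2,B1 rp6 wp1
slot 1 (MEM): ISSUE — free A0,Mu2,Ld1,B1 rp4 wp1
slot 2 (MUL): ISSUE — free A0,Mu1,Ld1,B1 rp2 wp0
slot 3 (MUL): stall WR_PORT — free A0,Mu1,Ld1,B1 rp2 wp0
slot 4 (ALU): stall FU — free A0,Mu1,Ld1,B1 rp2 wp0
slot 5 (BR): ISSUE — free A0,Mu1,Ld1,B0 rp0 wp0
slot 6 (ALU): stall FU — free A0,Mu1,Ld1,B0 rp0 wp0

reason(slot 3) = WR_PORT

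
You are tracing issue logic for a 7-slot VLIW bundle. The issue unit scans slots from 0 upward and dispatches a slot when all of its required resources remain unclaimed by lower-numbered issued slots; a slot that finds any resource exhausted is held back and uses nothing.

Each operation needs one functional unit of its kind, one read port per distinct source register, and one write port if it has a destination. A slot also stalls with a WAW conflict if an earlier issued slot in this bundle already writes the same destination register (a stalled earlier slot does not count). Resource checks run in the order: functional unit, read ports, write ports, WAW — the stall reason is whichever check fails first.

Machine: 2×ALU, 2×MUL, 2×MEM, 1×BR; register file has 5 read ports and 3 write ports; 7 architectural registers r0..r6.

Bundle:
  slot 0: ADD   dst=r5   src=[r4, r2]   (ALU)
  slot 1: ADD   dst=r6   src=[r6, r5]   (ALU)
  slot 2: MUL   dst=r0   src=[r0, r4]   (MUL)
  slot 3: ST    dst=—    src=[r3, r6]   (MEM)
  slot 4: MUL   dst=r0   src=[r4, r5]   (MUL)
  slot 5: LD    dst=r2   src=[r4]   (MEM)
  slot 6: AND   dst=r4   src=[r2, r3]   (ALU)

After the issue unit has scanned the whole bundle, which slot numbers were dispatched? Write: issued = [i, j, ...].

[0] ALU needs rd=2 wr=1: ok; after: ALU=1 MUL=2 MEM=2 BR=1, R=3, W=2
[1] ALU needs rd=2 wr=1: ok; after: ALU=0 MUL=2 MEM=2 BR=1, R=1, W=1
[2] MUL needs rd=2 wr=1: RD_PORT; after: ALU=0 MUL=2 MEM=2 BR=1, R=1, W=1
[3] MEM needs rd=2 wr=0: RD_PORT; after: ALU=0 MUL=2 MEM=2 BR=1, R=1, W=1
[4] MUL needs rd=2 wr=1: RD_PORT; after: ALU=0 MUL=2 MEM=2 BR=1, R=1, W=1
[5] MEM needs rd=1 wr=1: ok; after: ALU=0 MUL=2 MEM=1 BR=1, R=0, W=0
[6] ALU needs rd=2 wr=1: FU; after: ALU=0 MUL=2 MEM=1 BR=1, R=0, W=0

issued = [0, 1, 5]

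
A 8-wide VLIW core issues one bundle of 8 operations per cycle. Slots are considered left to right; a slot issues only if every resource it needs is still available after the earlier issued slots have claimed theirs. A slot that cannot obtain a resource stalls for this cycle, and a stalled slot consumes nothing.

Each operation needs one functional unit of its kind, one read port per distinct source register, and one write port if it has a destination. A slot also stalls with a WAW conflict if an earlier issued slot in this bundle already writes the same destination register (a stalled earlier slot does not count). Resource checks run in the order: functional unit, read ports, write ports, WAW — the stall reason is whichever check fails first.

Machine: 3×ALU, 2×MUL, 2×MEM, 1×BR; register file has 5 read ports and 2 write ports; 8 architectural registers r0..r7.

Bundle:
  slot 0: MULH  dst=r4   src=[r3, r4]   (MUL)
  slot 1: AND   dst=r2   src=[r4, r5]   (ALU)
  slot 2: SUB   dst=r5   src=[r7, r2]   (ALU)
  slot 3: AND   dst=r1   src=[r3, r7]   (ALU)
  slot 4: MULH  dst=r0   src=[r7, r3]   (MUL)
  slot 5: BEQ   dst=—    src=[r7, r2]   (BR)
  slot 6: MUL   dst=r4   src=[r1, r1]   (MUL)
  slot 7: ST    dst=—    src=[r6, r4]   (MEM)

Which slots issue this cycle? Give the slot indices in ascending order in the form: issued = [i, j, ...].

issued = [0, 1]

#0 MUL src=r3,r4 dispatched  <A:3 Mu:1 Ld:2 B:1 rd:3 wr:1>
#1 ALU src=r4,r5 dispatched  <A:2 Mu:1 Ld:2 B:1 rd:1 wr:0>
#2 ALU src=r7,r2 held:RD_PORT  <A:2 Mu:1 Ld:2 B:1 rd:1 wr:0>
#3 ALU src=r3,r7 held:RD_PORT  <A:2 Mu:1 Ld:2 B:1 rd:1 wr:0>
#4 MUL src=r7,r3 held:RD_PORT  <A:2 Mu:1 Ld:2 B:1 rd:1 wr:0>
#5 BR src=r7,r2 held:RD_PORT  <A:2 Mu:1 Ld:2 B:1 rd:1 wr:0>
#6 MUL src=r1,r1 held:WR_PORT  <A:2 Mu:1 Ld:2 B:1 rd:1 wr:0>
#7 MEM src=r6,r4 held:RD_PORT  <A:2 Mu:1 Ld:2 B:1 rd:1 wr:0>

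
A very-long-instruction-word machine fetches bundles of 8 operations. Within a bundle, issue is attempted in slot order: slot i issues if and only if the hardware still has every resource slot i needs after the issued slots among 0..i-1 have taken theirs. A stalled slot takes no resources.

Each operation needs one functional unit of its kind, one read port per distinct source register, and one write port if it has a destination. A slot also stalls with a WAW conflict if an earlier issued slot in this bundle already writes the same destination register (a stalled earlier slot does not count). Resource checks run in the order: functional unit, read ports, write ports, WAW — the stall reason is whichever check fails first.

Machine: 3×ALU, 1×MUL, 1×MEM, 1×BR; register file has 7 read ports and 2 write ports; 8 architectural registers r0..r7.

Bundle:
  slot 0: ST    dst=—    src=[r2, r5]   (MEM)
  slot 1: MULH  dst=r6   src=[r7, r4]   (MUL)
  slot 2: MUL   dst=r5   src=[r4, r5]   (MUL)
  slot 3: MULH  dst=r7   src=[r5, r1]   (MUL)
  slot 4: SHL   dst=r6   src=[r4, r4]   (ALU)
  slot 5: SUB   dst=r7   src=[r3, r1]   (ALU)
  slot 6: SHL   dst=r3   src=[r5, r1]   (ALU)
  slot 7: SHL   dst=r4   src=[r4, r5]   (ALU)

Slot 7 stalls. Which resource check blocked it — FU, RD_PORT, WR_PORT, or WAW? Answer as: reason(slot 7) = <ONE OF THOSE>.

  0. MEM ⇒ go  {3A/1Mu/0Ld/1B | 5r 2w}
  1. MUL→r6 ⇒ go  {3A/0Mu/0Ld/1B | 3r 1w}
  2. MUL→r5 ⇒ no(FU)  {3A/0Mu/0Ld/1B | 3r 1w}
  3. MUL→r7 ⇒ no(FU)  {3A/0Mu/0Ld/1B | 3r 1w}
  4. ALU→r6 ⇒ no(WAW)  {3A/0Mu/0Ld/1B | 3r 1w}
  5. ALU→r7 ⇒ go  {2A/0Mu/0Ld/1B | 1r 0w}
  6. ALU→r3 ⇒ no(RD_PORT)  {2A/0Mu/0Ld/1B | 1r 0w}
  7. ALU→r4 ⇒ no(RD_PORT)  {2A/0Mu/0Ld/1B | 1r 0w}

reason(slot 7) = RD_PORT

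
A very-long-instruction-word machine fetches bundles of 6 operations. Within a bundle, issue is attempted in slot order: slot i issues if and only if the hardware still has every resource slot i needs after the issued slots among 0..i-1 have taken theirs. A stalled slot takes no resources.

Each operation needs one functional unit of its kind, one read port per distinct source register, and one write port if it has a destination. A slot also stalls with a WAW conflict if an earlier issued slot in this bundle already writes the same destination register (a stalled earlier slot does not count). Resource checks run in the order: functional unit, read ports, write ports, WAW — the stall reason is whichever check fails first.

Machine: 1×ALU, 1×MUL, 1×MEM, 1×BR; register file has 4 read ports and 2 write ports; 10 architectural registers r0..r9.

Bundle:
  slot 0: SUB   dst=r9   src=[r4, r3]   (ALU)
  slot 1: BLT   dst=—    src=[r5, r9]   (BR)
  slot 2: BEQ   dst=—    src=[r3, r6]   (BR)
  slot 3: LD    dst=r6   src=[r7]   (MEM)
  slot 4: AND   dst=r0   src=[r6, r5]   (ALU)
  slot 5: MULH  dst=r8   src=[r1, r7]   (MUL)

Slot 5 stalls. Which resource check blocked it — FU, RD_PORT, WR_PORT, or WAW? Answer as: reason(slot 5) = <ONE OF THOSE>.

[0] ALU needs rd=2 wr=1: ok; after: ALU=0 MUL=1 MEM=1 BR=1, R=2, W=1
[1] BR needs rd=2 wr=0: ok; after: ALU=0 MUL=1 MEM=1 BR=0, R=0, W=1
[2] BR needs rd=2 wr=0: FU; after: ALU=0 MUL=1 MEM=1 BR=0, R=0, W=1
[3] MEM needs rd=1 wr=1: RD_PORT; after: ALU=0 MUL=1 MEM=1 BR=0, R=0, W=1
[4] ALU needs rd=2 wr=1: FU; after: ALU=0 MUL=1 MEM=1 BR=0, R=0, W=1
[5] MUL needs rd=2 wr=1: RD_PORT; after: ALU=0 MUL=1 MEM=1 BR=0, R=0, W=1

reason(slot 5) = RD_PORT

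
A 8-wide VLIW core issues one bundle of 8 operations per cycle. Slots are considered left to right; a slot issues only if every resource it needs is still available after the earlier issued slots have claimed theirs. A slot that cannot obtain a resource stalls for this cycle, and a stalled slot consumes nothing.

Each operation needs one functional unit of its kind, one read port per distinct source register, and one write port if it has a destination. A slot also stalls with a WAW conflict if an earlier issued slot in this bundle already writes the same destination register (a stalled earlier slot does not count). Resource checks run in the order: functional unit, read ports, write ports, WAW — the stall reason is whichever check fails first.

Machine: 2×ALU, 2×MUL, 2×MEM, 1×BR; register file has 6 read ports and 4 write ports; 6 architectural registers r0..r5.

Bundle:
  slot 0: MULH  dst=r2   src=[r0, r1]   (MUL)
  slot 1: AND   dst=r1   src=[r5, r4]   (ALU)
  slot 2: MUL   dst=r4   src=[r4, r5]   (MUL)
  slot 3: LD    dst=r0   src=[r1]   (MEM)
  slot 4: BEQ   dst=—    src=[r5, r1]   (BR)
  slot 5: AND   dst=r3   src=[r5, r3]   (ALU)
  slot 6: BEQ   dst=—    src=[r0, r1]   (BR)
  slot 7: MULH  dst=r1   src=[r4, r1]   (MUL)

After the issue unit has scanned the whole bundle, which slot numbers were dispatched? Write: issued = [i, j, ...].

slot 0 (MUL): ISSUE — free A2,Mu1,Ld2,B1 rp4 wp3
slot 1 (ALU): ISSUE — free A1,Mu1,Ld2,B1 rp2 wp2
slot 2 (MUL): ISSUE — free A1,Mu0,Ld2,B1 rp0 wp1
slot 3 (MEM): stall RD_PORT — free A1,Mu0,Ld2,B1 rp0 wp1
slot 4 (BR): stall RD_PORT — free A1,Mu0,Ld2,B1 rp0 wp1
slot 5 (ALU): stall RD_PORT — free A1,Mu0,Ld2,B1 rp0 wp1
slot 6 (BR): stall RD_PORT — free A1,Mu0,Ld2,B1 rp0 wp1
slot 7 (MUL): stall FU — free A1,Mu0,Ld2,B1 rp0 wp1

issued = [0, 1, 2]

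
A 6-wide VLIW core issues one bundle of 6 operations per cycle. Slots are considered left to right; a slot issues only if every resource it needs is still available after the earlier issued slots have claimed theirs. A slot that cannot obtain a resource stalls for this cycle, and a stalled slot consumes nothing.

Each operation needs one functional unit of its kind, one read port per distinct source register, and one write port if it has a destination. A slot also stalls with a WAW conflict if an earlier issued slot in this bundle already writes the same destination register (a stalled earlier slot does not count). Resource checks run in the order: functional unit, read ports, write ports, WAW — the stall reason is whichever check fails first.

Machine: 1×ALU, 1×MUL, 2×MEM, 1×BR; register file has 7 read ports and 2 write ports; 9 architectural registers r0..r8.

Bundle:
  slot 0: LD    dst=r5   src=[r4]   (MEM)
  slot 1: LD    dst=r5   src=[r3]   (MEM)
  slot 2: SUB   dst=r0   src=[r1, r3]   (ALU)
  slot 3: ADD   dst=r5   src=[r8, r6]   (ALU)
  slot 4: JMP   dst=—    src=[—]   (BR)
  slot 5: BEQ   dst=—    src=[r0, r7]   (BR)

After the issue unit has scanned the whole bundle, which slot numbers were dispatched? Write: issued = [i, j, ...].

issued = [0, 2, 4]

slot 0 (MEM): ISSUE — free A1,Mu1,Ld1,B1 rp6 wp1
slot 1 (MEM): stall WAW — free A1,Mu1,Ld1,B1 rp6 wp1
slot 2 (ALU): ISSUE — free A0,Mu1,Ld1,B1 rp4 wp0
slot 3 (ALU): stall FU — free A0,Mu1,Ld1,B1 rp4 wp0
slot 4 (BR): ISSUE — free A0,Mu1,Ld1,B0 rp4 wp0
slot 5 (BR): stall FU — free A0,Mu1,Ld1,B0 rp4 wp0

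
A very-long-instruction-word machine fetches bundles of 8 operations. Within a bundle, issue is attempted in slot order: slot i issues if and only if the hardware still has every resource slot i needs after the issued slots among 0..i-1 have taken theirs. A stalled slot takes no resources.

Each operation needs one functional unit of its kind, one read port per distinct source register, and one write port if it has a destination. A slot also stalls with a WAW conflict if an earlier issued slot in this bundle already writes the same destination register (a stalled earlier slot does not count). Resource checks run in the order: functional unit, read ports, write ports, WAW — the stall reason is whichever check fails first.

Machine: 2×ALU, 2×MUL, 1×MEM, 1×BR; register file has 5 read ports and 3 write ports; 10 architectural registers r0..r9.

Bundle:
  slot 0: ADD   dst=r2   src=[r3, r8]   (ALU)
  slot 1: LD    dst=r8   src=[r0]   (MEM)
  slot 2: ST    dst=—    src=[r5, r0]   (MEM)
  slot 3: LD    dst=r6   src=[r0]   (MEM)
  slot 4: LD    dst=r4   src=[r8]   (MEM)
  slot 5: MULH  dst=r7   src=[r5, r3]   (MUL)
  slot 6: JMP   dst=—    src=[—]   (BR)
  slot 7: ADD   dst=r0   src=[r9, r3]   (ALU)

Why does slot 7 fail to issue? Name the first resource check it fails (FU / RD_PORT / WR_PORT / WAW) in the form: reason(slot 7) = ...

(0) want 1×ALU +2rd +1wr — yes → AL1|MU2|ME1|BR1|rd3|wr2
(1) want 1×MEM +1rd +1wr — yes → AL1|MU2|ME0|BR1|rd2|wr1
(2) want 1×MEM +2rd +0wr — FU → AL1|MU2|ME0|BR1|rd2|wr1
(3) want 1×MEM +1rd +1wr — FU → AL1|MU2|ME0|BR1|rd2|wr1
(4) want 1×MEM +1rd +1wr — FU → AL1|MU2|ME0|BR1|rd2|wr1
(5) want 1×MUL +2rd +1wr — yes → AL1|MU1|ME0|BR1|rd0|wr0
(6) want 1×BR +0rd +0wr — yes → AL1|MU1|ME0|BR0|rd0|wr0
(7) want 1×ALU +2rd +1wr — RD_PORT → AL1|MU1|ME0|BR0|rd0|wr0

reason(slot 7) = RD_PORT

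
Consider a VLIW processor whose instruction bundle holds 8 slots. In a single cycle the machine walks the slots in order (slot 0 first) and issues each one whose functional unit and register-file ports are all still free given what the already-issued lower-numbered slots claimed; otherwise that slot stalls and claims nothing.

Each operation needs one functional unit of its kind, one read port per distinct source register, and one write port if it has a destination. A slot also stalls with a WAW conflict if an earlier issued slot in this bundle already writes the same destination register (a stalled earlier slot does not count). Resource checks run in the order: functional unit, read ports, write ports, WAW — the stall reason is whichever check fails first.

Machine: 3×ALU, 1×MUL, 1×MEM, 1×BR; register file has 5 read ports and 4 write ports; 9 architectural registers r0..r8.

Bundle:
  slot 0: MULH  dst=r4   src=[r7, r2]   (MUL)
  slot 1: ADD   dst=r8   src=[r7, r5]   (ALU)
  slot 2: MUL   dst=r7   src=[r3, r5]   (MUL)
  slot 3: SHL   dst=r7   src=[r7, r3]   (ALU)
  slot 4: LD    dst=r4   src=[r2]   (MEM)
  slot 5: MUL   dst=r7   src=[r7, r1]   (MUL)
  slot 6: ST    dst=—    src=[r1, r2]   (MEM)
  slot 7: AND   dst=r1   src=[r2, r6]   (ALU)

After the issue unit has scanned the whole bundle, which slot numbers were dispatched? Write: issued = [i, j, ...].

issued = [0, 1]

#0 MUL src=r7,r2 dispatched  <A:3 Mu:0 Ld:1 B:1 rd:3 wr:3>
#1 ALU src=r7,r5 dispatched  <A:2 Mu:0 Ld:1 B:1 rd:1 wr:2>
#2 MUL src=r3,r5 held:FU  <A:2 Mu:0 Ld:1 B:1 rd:1 wr:2>
#3 ALU src=r7,r3 held:RD_PORT  <A:2 Mu:0 Ld:1 B:1 rd:1 wr:2>
#4 MEM src=r2 held:WAW  <A:2 Mu:0 Ld:1 B:1 rd:1 wr:2>
#5 MUL src=r7,r1 held:FU  <A:2 Mu:0 Ld:1 B:1 rd:1 wr:2>
#6 MEM src=r1,r2 held:RD_PORT  <A:2 Mu:0 Ld:1 B:1 rd:1 wr:2>
#7 ALU src=r2,r6 held:RD_PORT  <A:2 Mu:0 Ld:1 B:1 rd:1 wr:2>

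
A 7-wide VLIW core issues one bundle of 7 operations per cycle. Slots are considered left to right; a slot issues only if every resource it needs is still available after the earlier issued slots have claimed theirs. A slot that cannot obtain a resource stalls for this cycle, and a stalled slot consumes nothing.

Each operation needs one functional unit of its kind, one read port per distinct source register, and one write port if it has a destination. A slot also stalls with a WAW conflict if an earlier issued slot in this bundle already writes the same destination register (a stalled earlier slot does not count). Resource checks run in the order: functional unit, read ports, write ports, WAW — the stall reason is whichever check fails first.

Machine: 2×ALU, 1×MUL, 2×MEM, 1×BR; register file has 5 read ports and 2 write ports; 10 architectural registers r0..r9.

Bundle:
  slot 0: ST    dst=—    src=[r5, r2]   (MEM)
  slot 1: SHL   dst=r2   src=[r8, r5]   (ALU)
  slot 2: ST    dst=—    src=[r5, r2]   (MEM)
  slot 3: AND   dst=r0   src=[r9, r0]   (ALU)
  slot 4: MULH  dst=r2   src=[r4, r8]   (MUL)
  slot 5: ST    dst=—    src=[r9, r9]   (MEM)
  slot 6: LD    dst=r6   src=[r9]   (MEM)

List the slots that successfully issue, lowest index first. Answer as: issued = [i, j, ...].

issued = [0, 1, 5]

(0) want 1×MEM +2rd +0wr — yes → AL2|MU1|ME1|BR1|rd3|wr2
(1) want 1×ALU +2rd +1wr — yes → AL1|MU1|ME1|BR1|rd1|wr1
(2) want 1×MEM +2rd +0wr — RD_PORT → AL1|MU1|ME1|BR1|rd1|wr1
(3) want 1×ALU +2rd +1wr — RD_PORT → AL1|MU1|ME1|BR1|rd1|wr1
(4) want 1×MUL +2rd +1wr — RD_PORT → AL1|MU1|ME1|BR1|rd1|wr1
(5) want 1×MEM +1rd +0wr — yes → AL1|MU1|ME0|BR1|rd0|wr1
(6) want 1×MEM +1rd +1wr — FU → AL1|MU1|ME0|BR1|rd0|wr1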